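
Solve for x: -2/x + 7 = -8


Subtract 7 from both sides: -2/x = -15
Multiply both sides by x: -2 = -15 * x
Divide by -15: x = 2/15

x = 2/15


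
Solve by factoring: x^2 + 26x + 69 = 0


We need two numbers that multiply to 69 and add to 26.
Those numbers are 3 and 23 (since 3 * 23 = 69 and 3 + 23 = 26).
So x^2 + 26x + 69 = (x + 3)(x + 23) = 0
Setting each factor to zero: x = -3 or x = -23

x = -23, x = -3


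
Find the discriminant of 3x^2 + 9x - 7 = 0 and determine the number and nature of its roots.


For ax^2 + bx + c = 0, discriminant D = b^2 - 4ac
Here a = 3, b = 9, c = -7
D = (9)^2 - 4(3)(-7) = 81 + 84 = 165

D = 165 > 0 but not a perfect square
The equation has 2 distinct real irrational roots.

Discriminant = 165, 2 distinct real irrational roots


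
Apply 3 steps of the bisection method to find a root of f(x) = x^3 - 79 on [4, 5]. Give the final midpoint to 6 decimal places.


f(x) = x^3 - 79
f(4) = -15 < 0
f(5) = 46 > 0

Step 1: midpoint = (4.000000 + 5.000000)/2 = 4.500000
  f(4.500000) = 12.125000
  f(mid) > 0, so root is in [4.000000, 4.500000]

Step 2: midpoint = (4.000000 + 4.500000)/2 = 4.250000
  f(4.250000) = -2.234375
  f(mid) < 0, so root is in [4.250000, 4.500000]

Step 3: midpoint = (4.250000 + 4.500000)/2 = 4.375000
  f(4.375000) = 4.740234
  f(mid) > 0, so root is in [4.250000, 4.375000]

midpoint = 4.375000


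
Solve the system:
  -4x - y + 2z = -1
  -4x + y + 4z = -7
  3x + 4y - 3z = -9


Using Cramer's rule. Expand each determinant along the first row.
D  = (-4)*[1*(-3) - 4*4] - (-1)*[(-4)*(-3) - 4*3] + 2*[(-4)*4 - 1*3]
  = (-4)*(-19) - (-1)*(0) + 2*(-19) = 38
Dx = (-1)*[1*(-3) - 4*4] - (-1)*[(-7)*(-3) - 4*(-9)] + 2*[(-7)*4 - 1*(-9)]
  = (-1)*(-19) - (-1)*(57) + 2*(-19) = 38
Dy = (-4)*[(-7)*(-3) - 4*(-9)] - (-1)*[(-4)*(-3) - 4*3] + 2*[(-4)*(-9) - (-7)*3]
  = (-4)*(57) - (-1)*(0) + 2*(57) = -114
Dz = (-4)*[1*(-9) - (-7)*4] - (-1)*[(-4)*(-9) - (-7)*3] + (-1)*[(-4)*4 - 1*3]
  = (-4)*(19) - (-1)*(57) + (-1)*(-19) = 0
x = Dx/D = 38/38 = 1, y = Dy/D = -114/38 = -3, z = Dz/D = 0/38 = 0
Check eq1: (-4)(1) + (-1)(-3) + (2)(0) = -1 = -1 ✓
Check eq2: (-4)(1) + (1)(-3) + (4)(0) = -7 = -7 ✓
Check eq3: (3)(1) + (4)(-3) + (-3)(0) = -9 = -9 ✓

x = 1, y = -3, z = 0


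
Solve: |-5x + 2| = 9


An absolute value equation |expr| = 9 gives two cases:
Case 1: -5x + 2 = 9
  -5x = 7, so x = -7/5
Case 2: -5x + 2 = -9
  -5x = -11, so x = 11/5

x = -7/5, x = 11/5


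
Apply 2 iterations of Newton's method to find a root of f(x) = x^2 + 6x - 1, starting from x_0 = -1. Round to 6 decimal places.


Newton's method: x_(n+1) = x_n - f(x_n)/f'(x_n)
f(x) = x^2 + 6x - 1
f'(x) = 2x + 6

Iteration 1:
  f(-1.000000) = -6.000000
  f'(-1.000000) = 4.000000
  x_1 = -1.000000 - (-6.000000)/(4.000000) = 0.500000

Iteration 2:
  f(0.500000) = 2.250000
  f'(0.500000) = 7.000000
  x_2 = 0.500000 - (2.250000)/(7.000000) = 0.178571

x_2 = 0.178571


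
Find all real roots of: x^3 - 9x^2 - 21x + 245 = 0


Let p(x) = x^3 - 9x^2 - 21x + 245. By the rational root theorem (leading coefficient 1), any rational root is an integer divisor of 245: try ±1, ±2, ... in turn.
Test x = 1: value = 216 ≠ 0.
Test x = -1: value = 256 ≠ 0.
Test x = 5: value = 40 ≠ 0.
Test x = -5: value = 0 ✓, so (x + 5) is a factor.
Synthetic division by (x + 5): bring down 1; 1(-5) - 9 = -14; (-14)(-5) - 21 = 49; 49(-5) + 245 = 0 → quotient x^2 - 14x + 49, remainder 0.
Solve the quadratic x^2 - 14x + 49 = 0: discriminant = (-14)^2 - 4(1)(49) = 196 - 196 = 0.
Discriminant = 0, so a double root: x = 14/2 = 7.

x = -5, x = 7 (multiplicity 2)


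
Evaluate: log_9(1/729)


We need the exponent such that 9^? = 1/729
9^(-3) = 1/9^3 = 1/729
Therefore log_9(1/729) = -3

-3


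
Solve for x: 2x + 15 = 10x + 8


Starting with: 2x + 15 = 10x + 8
Move all x terms to left: (2 - 10)x = 8 - 15
Simplify: -8x = -7
Divide both sides by -8: x = 7/8

x = 7/8


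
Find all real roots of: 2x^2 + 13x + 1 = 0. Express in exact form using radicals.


Using the quadratic formula: x = (-b ± sqrt(b^2 - 4ac)) / (2a)
Here a = 2, b = 13, c = 1
Discriminant = b^2 - 4ac = 13^2 - 4(2)(1) = 169 - 8 = 161
Since discriminant = 161 > 0, there are two real roots.
x = (-13 ± sqrt(161)) / 4
Numerically: x ≈ -0.0779 or x ≈ -6.4221

x = (-13 + sqrt(161)) / 4 or x = (-13 - sqrt(161)) / 4


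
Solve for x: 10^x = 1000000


Express both sides with the same base.
1000000 = 10^6
Since the bases match: x = 6

x = 6


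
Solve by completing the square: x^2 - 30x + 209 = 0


Start: x^2 - 30x + 209 = 0
Move constant: x^2 - 30x = -209
Half of -30 is -15, squared is 225
Add 225 to both sides: x^2 - 30x + 225 = 16
(x - 15)^2 = 16
x - 15 = ±4
x = 15 + 4 = 19 or x = 15 - 4 = 11

x = 11, x = 19


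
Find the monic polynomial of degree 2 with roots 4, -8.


A monic polynomial with roots 4, -8 is:
p(x) = (x - 4)(x + 8)
After multiplying by (x - 4): x - 4
After multiplying by (x + 8): x^2 + 4x - 32

x^2 + 4x - 32


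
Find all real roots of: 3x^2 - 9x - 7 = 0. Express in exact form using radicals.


Using the quadratic formula: x = (-b ± sqrt(b^2 - 4ac)) / (2a)
Here a = 3, b = -9, c = -7
Discriminant = b^2 - 4ac = (-9)^2 - 4(3)(-7) = 81 + 84 = 165
Since discriminant = 165 > 0, there are two real roots.
x = (9 ± sqrt(165)) / 6
Numerically: x ≈ 3.6409 or x ≈ -0.6409

x = (9 + sqrt(165)) / 6 or x = (9 - sqrt(165)) / 6


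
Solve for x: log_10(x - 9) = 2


Convert to exponential form: x - 9 = 10^2 = 100
x = 100 + 9 = 109
Check: log_10(109 - 9) = log_10(100) = log_10(100) = 2 ✓

x = 109


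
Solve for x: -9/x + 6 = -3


Subtract 6 from both sides: -9/x = -9
Multiply both sides by x: -9 = -9 * x
Divide by -9: x = 1

x = 1


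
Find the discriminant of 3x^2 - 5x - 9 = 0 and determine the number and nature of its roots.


For ax^2 + bx + c = 0, discriminant D = b^2 - 4ac
Here a = 3, b = -5, c = -9
D = (-5)^2 - 4(3)(-9) = 25 + 108 = 133

D = 133 > 0 but not a perfect square
The equation has 2 distinct real irrational roots.

Discriminant = 133, 2 distinct real irrational roots


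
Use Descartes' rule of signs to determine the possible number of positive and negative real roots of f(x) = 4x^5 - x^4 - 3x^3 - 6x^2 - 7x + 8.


Descartes' rule of signs:

For positive roots, count sign changes in f(x) = 4x^5 - x^4 - 3x^3 - 6x^2 - 7x + 8:
Signs of coefficients: +, -, -, -, -, +
Number of sign changes: 2
Possible positive real roots: 2, 0

For negative roots, examine f(-x) = -4x^5 - x^4 + 3x^3 - 6x^2 + 7x + 8:
Signs of coefficients: -, -, +, -, +, +
Number of sign changes: 3
Possible negative real roots: 3, 1

Positive roots: 2 or 0; Negative roots: 3 or 1


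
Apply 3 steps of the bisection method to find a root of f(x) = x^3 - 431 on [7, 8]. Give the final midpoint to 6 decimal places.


f(x) = x^3 - 431
f(7) = -88 < 0
f(8) = 81 > 0

Step 1: midpoint = (7.000000 + 8.000000)/2 = 7.500000
  f(7.500000) = -9.125000
  f(mid) < 0, so root is in [7.500000, 8.000000]

Step 2: midpoint = (7.500000 + 8.000000)/2 = 7.750000
  f(7.750000) = 34.484375
  f(mid) > 0, so root is in [7.500000, 7.750000]

Step 3: midpoint = (7.500000 + 7.750000)/2 = 7.625000
  f(7.625000) = 12.322266
  f(mid) > 0, so root is in [7.500000, 7.625000]

midpoint = 7.625000


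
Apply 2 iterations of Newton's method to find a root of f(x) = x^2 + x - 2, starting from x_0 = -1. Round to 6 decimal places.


Newton's method: x_(n+1) = x_n - f(x_n)/f'(x_n)
f(x) = x^2 + x - 2
f'(x) = 2x + 1

Iteration 1:
  f(-1.000000) = -2.000000
  f'(-1.000000) = -1.000000
  x_1 = -1.000000 - (-2.000000)/(-1.000000) = -3.000000

Iteration 2:
  f(-3.000000) = 4.000000
  f'(-3.000000) = -5.000000
  x_2 = -3.000000 - (4.000000)/(-5.000000) = -2.200000

x_2 = -2.200000


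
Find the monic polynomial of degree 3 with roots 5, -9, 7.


A monic polynomial with roots 5, -9, 7 is:
p(x) = (x - 5)(x + 9)(x - 7)
After multiplying by (x - 5): x - 5
After multiplying by (x + 9): x^2 + 4x - 45
After multiplying by (x - 7): x^3 - 3x^2 - 73x + 315

x^3 - 3x^2 - 73x + 315


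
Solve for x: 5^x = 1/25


Express both sides with the same base.
1/25 = 5^(-2)
Since the bases match: x = -2

x = -2


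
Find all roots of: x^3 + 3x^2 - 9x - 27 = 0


Let p(x) = x^3 + 3x^2 - 9x - 27. By the rational root theorem (leading coefficient 1), any rational root is an integer divisor of 27: try ±1, ±2, ... in turn.
Test x = 1: value = -32 ≠ 0.
Test x = -1: value = -16 ≠ 0.
Test x = 3: value = 0 ✓, so (x - 3) is a factor.
Synthetic division by (x - 3): bring down 1; 1(3) + 3 = 6; 6(3) - 9 = 9; 9(3) - 27 = 0 → quotient x^2 + 6x + 9, remainder 0.
Solve the quadratic x^2 + 6x + 9 = 0: discriminant = 6^2 - 4(1)(9) = 36 - 36 = 0.
Discriminant = 0, so a double root: x = -6/2 = -3.
Collecting all roots found:

x = -3 (multiplicity 2), x = 3


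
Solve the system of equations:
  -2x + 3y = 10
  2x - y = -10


Using Cramer's rule:
Determinant D = (-2)(-1) - (2)(3) = 2 - 6 = -4
Dx = (10)(-1) - (-10)(3) = -10 + 30 = 20
Dy = (-2)(-10) - (2)(10) = 20 - 20 = 0
x = Dx/D = 20/-4 = -5
y = Dy/D = 0/-4 = 0

x = -5, y = 0


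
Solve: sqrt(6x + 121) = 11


Square both sides: 6x + 121 = 11^2 = 121
6x = 121 - 121 = 0
x = 0
Check: sqrt(6*0 + 121) = sqrt(121) = 11 ✓

x = 0


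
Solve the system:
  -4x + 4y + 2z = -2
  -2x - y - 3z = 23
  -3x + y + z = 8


Using Cramer's rule. Expand each determinant along the first row.
D  = (-4)*[(-1)*1 - (-3)*1] - 4*[(-2)*1 - (-3)*(-3)] + 2*[(-2)*1 - (-1)*(-3)]
  = (-4)*(2) - 4*(-11) + 2*(-5) = 26
Dx = (-2)*[(-1)*1 - (-3)*1] - 4*[23*1 - (-3)*8] + 2*[23*1 - (-1)*8]
  = (-2)*(2) - 4*(47) + 2*(31) = -130
Dy = (-4)*[23*1 - (-3)*8] - (-2)*[(-2)*1 - (-3)*(-3)] + 2*[(-2)*8 - 23*(-3)]
  = (-4)*(47) - (-2)*(-11) + 2*(53) = -104
Dz = (-4)*[(-1)*8 - 23*1] - 4*[(-2)*8 - 23*(-3)] + (-2)*[(-2)*1 - (-1)*(-3)]
  = (-4)*(-31) - 4*(53) + (-2)*(-5) = -78
x = Dx/D = -130/26 = -5, y = Dy/D = -104/26 = -4, z = Dz/D = -78/26 = -3
Check eq1: (-4)(-5) + (4)(-4) + (2)(-3) = -2 = -2 ✓
Check eq2: (-2)(-5) + (-1)(-4) + (-3)(-3) = 23 = 23 ✓
Check eq3: (-3)(-5) + (1)(-4) + (1)(-3) = 8 = 8 ✓

x = -5, y = -4, z = -3


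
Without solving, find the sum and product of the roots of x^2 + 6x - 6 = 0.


By Vieta's formulas for ax^2 + bx + c = 0:
  Sum of roots = -b/a
  Product of roots = c/a

Here a = 1, b = 6, c = -6
Sum = -(6)/1 = -6
Product = -6/1 = -6

Sum = -6, Product = -6


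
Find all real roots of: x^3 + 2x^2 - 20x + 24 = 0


Let p(x) = x^3 + 2x^2 - 20x + 24. By the rational root theorem (leading coefficient 1), any rational root is an integer divisor of 24: try ±1, ±2, ... in turn.
Test x = 1: value = 7 ≠ 0.
Test x = -1: value = 45 ≠ 0.
Test x = 2: value = 0 ✓, so (x - 2) is a factor.
Synthetic division by (x - 2): bring down 1; 1(2) + 2 = 4; 4(2) - 20 = -12; (-12)(2) + 24 = 0 → quotient x^2 + 4x - 12, remainder 0.
Solve the quadratic x^2 + 4x - 12 = 0: discriminant = 4^2 - 4(1)(-12) = 16 + 48 = 64.
sqrt(64) = 8, so x = (-4 ± 8)/2: x = 2 or x = -6.

x = -6, x = 2 (multiplicity 2)


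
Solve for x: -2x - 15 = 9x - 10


Starting with: -2x - 15 = 9x - 10
Move all x terms to left: (-2 - 9)x = -10 + 15
Simplify: -11x = 5
Divide both sides by -11: x = -5/11

x = -5/11


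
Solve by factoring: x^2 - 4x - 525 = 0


We need two numbers that multiply to -525 and add to -4.
Those numbers are 21 and -25 (since 21 * (-25) = -525 and 21 + (-25) = -4).
So x^2 - 4x - 525 = (x + 21)(x - 25) = 0
Setting each factor to zero: x = -21 or x = 25

x = -21, x = 25


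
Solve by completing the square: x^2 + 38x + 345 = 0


Start: x^2 + 38x + 345 = 0
Move constant: x^2 + 38x = -345
Half of 38 is 19, squared is 361
Add 361 to both sides: x^2 + 38x + 361 = 16
(x + 19)^2 = 16
x + 19 = ±4
x = -19 + 4 = -15 or x = -19 - 4 = -23

x = -23, x = -15


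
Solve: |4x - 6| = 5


An absolute value equation |expr| = 5 gives two cases:
Case 1: 4x - 6 = 5
  4x = 11, so x = 11/4
Case 2: 4x - 6 = -5
  4x = 1, so x = 1/4

x = 1/4, x = 11/4


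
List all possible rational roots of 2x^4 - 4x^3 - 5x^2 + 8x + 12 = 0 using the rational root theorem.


Rational root theorem: possible roots are ±p/q where:
  p divides the constant term (12): p ∈ {1, 2, 3, 4, 6, 12}
  q divides the leading coefficient (2): q ∈ {1, 2}

All possible rational roots: -12, -6, -4, -3, -2, -3/2, -1, -1/2, 1/2, 1, 3/2, 2, 3, 4, 6, 12

-12, -6, -4, -3, -2, -3/2, -1, -1/2, 1/2, 1, 3/2, 2, 3, 4, 6, 12


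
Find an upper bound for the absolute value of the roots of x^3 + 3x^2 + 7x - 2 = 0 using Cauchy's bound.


Cauchy's bound: all roots r satisfy |r| <= 1 + max(|a_i/a_n|) for i = 0,...,n-1
where a_n is the leading coefficient.

Coefficients: [1, 3, 7, -2]
Leading coefficient a_n = 1
Ratios |a_i/a_n|: 3, 7, 2
Maximum ratio: 7
Cauchy's bound: |r| <= 1 + 7 = 8

Upper bound = 8


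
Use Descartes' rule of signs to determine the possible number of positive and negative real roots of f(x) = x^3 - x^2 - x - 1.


Descartes' rule of signs:

For positive roots, count sign changes in f(x) = x^3 - x^2 - x - 1:
Signs of coefficients: +, -, -, -
Number of sign changes: 1
Possible positive real roots: 1

For negative roots, examine f(-x) = -x^3 - x^2 + x - 1:
Signs of coefficients: -, -, +, -
Number of sign changes: 2
Possible negative real roots: 2, 0

Positive roots: 1; Negative roots: 2 or 0


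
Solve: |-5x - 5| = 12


An absolute value equation |expr| = 12 gives two cases:
Case 1: -5x - 5 = 12
  -5x = 17, so x = -17/5
Case 2: -5x - 5 = -12
  -5x = -7, so x = 7/5

x = -17/5, x = 7/5


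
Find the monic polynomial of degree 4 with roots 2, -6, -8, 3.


A monic polynomial with roots 2, -6, -8, 3 is:
p(x) = (x - 2)(x + 6)(x + 8)(x - 3)
After multiplying by (x - 2): x - 2
After multiplying by (x + 6): x^2 + 4x - 12
After multiplying by (x + 8): x^3 + 12x^2 + 20x - 96
After multiplying by (x - 3): x^4 + 9x^3 - 16x^2 - 156x + 288

x^4 + 9x^3 - 16x^2 - 156x + 288


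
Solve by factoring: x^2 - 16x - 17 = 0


We need two numbers that multiply to -17 and add to -16.
Those numbers are 1 and -17 (since 1 * (-17) = -17 and 1 + (-17) = -16).
So x^2 - 16x - 17 = (x + 1)(x - 17) = 0
Setting each factor to zero: x = -1 or x = 17

x = -1, x = 17


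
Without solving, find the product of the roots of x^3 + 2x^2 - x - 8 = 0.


By Vieta's formulas for x^3 + bx^2 + cx + d = 0:
  r1 + r2 + r3 = -b/a = -2
  r1*r2 + r1*r3 + r2*r3 = c/a = -1
  r1*r2*r3 = -d/a = 8


Product = 8


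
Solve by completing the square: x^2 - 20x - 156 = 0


Start: x^2 - 20x - 156 = 0
Move constant: x^2 - 20x = 156
Half of -20 is -10, squared is 100
Add 100 to both sides: x^2 - 20x + 100 = 256
(x - 10)^2 = 256
x - 10 = ±16
x = 10 + 16 = 26 or x = 10 - 16 = -6

x = -6, x = 26


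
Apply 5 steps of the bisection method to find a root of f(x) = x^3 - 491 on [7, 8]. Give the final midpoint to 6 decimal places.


f(x) = x^3 - 491
f(7) = -148 < 0
f(8) = 21 > 0

Step 1: midpoint = (7.000000 + 8.000000)/2 = 7.500000
  f(7.500000) = -69.125000
  f(mid) < 0, so root is in [7.500000, 8.000000]

Step 2: midpoint = (7.500000 + 8.000000)/2 = 7.750000
  f(7.750000) = -25.515625
  f(mid) < 0, so root is in [7.750000, 8.000000]

Step 3: midpoint = (7.750000 + 8.000000)/2 = 7.875000
  f(7.875000) = -2.626953
  f(mid) < 0, so root is in [7.875000, 8.000000]

Step 4: midpoint = (7.875000 + 8.000000)/2 = 7.937500
  f(7.937500) = 9.093506
  f(mid) > 0, so root is in [7.875000, 7.937500]

Step 5: midpoint = (7.875000 + 7.937500)/2 = 7.906250
  f(7.906250) = 3.210114
  f(mid) > 0, so root is in [7.875000, 7.906250]

midpoint = 7.906250


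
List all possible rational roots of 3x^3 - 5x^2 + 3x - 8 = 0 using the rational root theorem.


Rational root theorem: possible roots are ±p/q where:
  p divides the constant term (-8): p ∈ {1, 2, 4, 8}
  q divides the leading coefficient (3): q ∈ {1, 3}

All possible rational roots: -8, -4, -8/3, -2, -4/3, -1, -2/3, -1/3, 1/3, 2/3, 1, 4/3, 2, 8/3, 4, 8

-8, -4, -8/3, -2, -4/3, -1, -2/3, -1/3, 1/3, 2/3, 1, 4/3, 2, 8/3, 4, 8


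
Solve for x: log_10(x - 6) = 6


Convert to exponential form: x - 6 = 10^6 = 1000000
x = 1000000 + 6 = 1000006
Check: log_10(1000006 - 6) = log_10(1000000) = log_10(1000000) = 6 ✓

x = 1000006


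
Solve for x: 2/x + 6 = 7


Subtract 6 from both sides: 2/x = 1
Multiply both sides by x: 2 = 1 * x
Divide by 1: x = 2

x = 2


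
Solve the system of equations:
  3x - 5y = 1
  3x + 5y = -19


Using Cramer's rule:
Determinant D = (3)(5) - (3)(-5) = 15 + 15 = 30
Dx = (1)(5) - (-19)(-5) = 5 - 95 = -90
Dy = (3)(-19) - (3)(1) = -57 - 3 = -60
x = Dx/D = -90/30 = -3
y = Dy/D = -60/30 = -2

x = -3, y = -2


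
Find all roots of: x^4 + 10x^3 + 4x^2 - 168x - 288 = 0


Let p(x) = x^4 + 10x^3 + 4x^2 - 168x - 288. By the rational root theorem (leading coefficient 1), any rational root is an integer divisor of 288: try ±1, ±2, ... in turn.
Test x = 1: value = -441 ≠ 0.
Test x = -1: value = -125 ≠ 0.
Test x = 2: value = -512 ≠ 0.
Test x = -2: value = 0 ✓, so (x + 2) is a factor.
Synthetic division by (x + 2): bring down 1; 1(-2) + 10 = 8; 8(-2) + 4 = -12; (-12)(-2) - 168 = -144; (-144)(-2) - 288 = 0 → quotient x^3 + 8x^2 - 12x - 144, remainder 0.
Continue with the quotient x^3 + 8x^2 - 12x - 144 (candidates must divide 144; re-test x = -2 first in case it repeats).
Test x = -2: value = -96 ≠ 0.
Test x = 3: value = -81 ≠ 0.
Test x = -3: value = -63 ≠ 0.
Test x = 4: value = 0 ✓, so (x - 4) is a factor.
Synthetic division by (x - 4): bring down 1; 1(4) + 8 = 12; 12(4) - 12 = 36; 36(4) - 144 = 0 → quotient x^2 + 12x + 36, remainder 0.
Solve the quadratic x^2 + 12x + 36 = 0: discriminant = 12^2 - 4(1)(36) = 144 - 144 = 0.
Discriminant = 0, so a double root: x = -12/2 = -6.
Collecting all roots found:

x = -6 (multiplicity 2), x = -2, x = 4


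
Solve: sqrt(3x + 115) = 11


Square both sides: 3x + 115 = 11^2 = 121
3x = 121 - 115 = 6
x = 2
Check: sqrt(3*2 + 115) = sqrt(121) = 11 ✓

x = 2


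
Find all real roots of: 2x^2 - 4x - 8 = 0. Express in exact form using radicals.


Using the quadratic formula: x = (-b ± sqrt(b^2 - 4ac)) / (2a)
Here a = 2, b = -4, c = -8
Discriminant = b^2 - 4ac = (-4)^2 - 4(2)(-8) = 16 + 64 = 80
Since discriminant = 80 > 0, there are two real roots.
x = (4 ± 4*sqrt(5)) / 4
Simplifying: x = 1 ± sqrt(5)
Numerically: x ≈ 3.2361 or x ≈ -1.2361

x = 1 + sqrt(5) or x = 1 - sqrt(5)


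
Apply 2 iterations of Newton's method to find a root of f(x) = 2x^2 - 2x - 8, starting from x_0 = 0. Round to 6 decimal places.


Newton's method: x_(n+1) = x_n - f(x_n)/f'(x_n)
f(x) = 2x^2 - 2x - 8
f'(x) = 4x - 2

Iteration 1:
  f(0.000000) = -8.000000
  f'(0.000000) = -2.000000
  x_1 = 0.000000 - (-8.000000)/(-2.000000) = -4.000000

Iteration 2:
  f(-4.000000) = 32.000000
  f'(-4.000000) = -18.000000
  x_2 = -4.000000 - (32.000000)/(-18.000000) = -2.222222

x_2 = -2.222222


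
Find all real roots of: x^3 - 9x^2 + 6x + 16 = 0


Let p(x) = x^3 - 9x^2 + 6x + 16. By the rational root theorem (leading coefficient 1), any rational root is an integer divisor of 16: try ±1, ±2, ... in turn.
Test x = 1: value = 14 ≠ 0.
Test x = -1: value = 0 ✓, so (x + 1) is a factor.
Synthetic division by (x + 1): bring down 1; 1(-1) - 9 = -10; (-10)(-1) + 6 = 16; 16(-1) + 16 = 0 → quotient x^2 - 10x + 16, remainder 0.
Solve the quadratic x^2 - 10x + 16 = 0: discriminant = (-10)^2 - 4(1)(16) = 100 - 64 = 36.
sqrt(36) = 6, so x = (10 ± 6)/2: x = 8 or x = 2.

x = -1, x = 2, x = 8


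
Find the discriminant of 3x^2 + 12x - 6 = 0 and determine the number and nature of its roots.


For ax^2 + bx + c = 0, discriminant D = b^2 - 4ac
Here a = 3, b = 12, c = -6
D = (12)^2 - 4(3)(-6) = 144 + 72 = 216

D = 216 > 0 but not a perfect square
The equation has 2 distinct real irrational roots.

Discriminant = 216, 2 distinct real irrational roots


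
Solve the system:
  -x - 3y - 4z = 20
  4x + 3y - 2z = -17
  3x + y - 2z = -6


Using Cramer's rule. Expand each determinant along the first row.
D  = (-1)*[3*(-2) - (-2)*1] - (-3)*[4*(-2) - (-2)*3] + (-4)*[4*1 - 3*3]
  = (-1)*(-4) - (-3)*(-2) + (-4)*(-5) = 18
Dx = 20*[3*(-2) - (-2)*1] - (-3)*[(-17)*(-2) - (-2)*(-6)] + (-4)*[(-17)*1 - 3*(-6)]
  = 20*(-4) - (-3)*(22) + (-4)*(1) = -18
Dy = (-1)*[(-17)*(-2) - (-2)*(-6)] - 20*[4*(-2) - (-2)*3] + (-4)*[4*(-6) - (-17)*3]
  = (-1)*(22) - 20*(-2) + (-4)*(27) = -90
Dz = (-1)*[3*(-6) - (-17)*1] - (-3)*[4*(-6) - (-17)*3] + 20*[4*1 - 3*3]
  = (-1)*(-1) - (-3)*(27) + 20*(-5) = -18
x = Dx/D = -18/18 = -1, y = Dy/D = -90/18 = -5, z = Dz/D = -18/18 = -1
Check eq1: (-1)(-1) + (-3)(-5) + (-4)(-1) = 20 = 20 ✓
Check eq2: (4)(-1) + (3)(-5) + (-2)(-1) = -17 = -17 ✓
Check eq3: (3)(-1) + (1)(-5) + (-2)(-1) = -6 = -6 ✓

x = -1, y = -5, z = -1


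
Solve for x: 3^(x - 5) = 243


Express both sides with the same base.
243 = 3^5
Since the bases match, equate exponents: x - 5 = 5
So x = 5 - (-5) = 10

x = 10


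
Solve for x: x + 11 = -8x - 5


Starting with: x + 11 = -8x - 5
Move all x terms to left: (1 + 8)x = -5 - 11
Simplify: 9x = -16
Divide both sides by 9: x = -16/9

x = -16/9


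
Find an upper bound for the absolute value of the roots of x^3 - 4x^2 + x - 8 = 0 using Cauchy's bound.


Cauchy's bound: all roots r satisfy |r| <= 1 + max(|a_i/a_n|) for i = 0,...,n-1
where a_n is the leading coefficient.

Coefficients: [1, -4, 1, -8]
Leading coefficient a_n = 1
Ratios |a_i/a_n|: 4, 1, 8
Maximum ratio: 8
Cauchy's bound: |r| <= 1 + 8 = 9

Upper bound = 9


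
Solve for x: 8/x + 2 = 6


Subtract 2 from both sides: 8/x = 4
Multiply both sides by x: 8 = 4 * x
Divide by 4: x = 2

x = 2


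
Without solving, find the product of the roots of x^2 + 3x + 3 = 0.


By Vieta's formulas for ax^2 + bx + c = 0:
  Sum of roots = -b/a
  Product of roots = c/a

Here a = 1, b = 3, c = 3
Sum = -(3)/1 = -3
Product = 3/1 = 3

Product = 3


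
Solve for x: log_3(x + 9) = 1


Convert to exponential form: x + 9 = 3^1 = 3
x = 3 - 9 = -6
Check: log_3(-6 + 9) = log_3(3) = log_3(3) = 1 ✓

x = -6


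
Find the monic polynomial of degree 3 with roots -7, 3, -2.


A monic polynomial with roots -7, 3, -2 is:
p(x) = (x + 7)(x - 3)(x + 2)
After multiplying by (x + 7): x + 7
After multiplying by (x - 3): x^2 + 4x - 21
After multiplying by (x + 2): x^3 + 6x^2 - 13x - 42

x^3 + 6x^2 - 13x - 42


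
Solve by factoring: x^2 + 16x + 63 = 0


We need two numbers that multiply to 63 and add to 16.
Those numbers are 9 and 7 (since 9 * 7 = 63 and 9 + 7 = 16).
So x^2 + 16x + 63 = (x + 9)(x + 7) = 0
Setting each factor to zero: x = -9 or x = -7

x = -9, x = -7


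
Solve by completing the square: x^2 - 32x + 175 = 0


Start: x^2 - 32x + 175 = 0
Move constant: x^2 - 32x = -175
Half of -32 is -16, squared is 256
Add 256 to both sides: x^2 - 32x + 256 = 81
(x - 16)^2 = 81
x - 16 = ±9
x = 16 + 9 = 25 or x = 16 - 9 = 7

x = 7, x = 25


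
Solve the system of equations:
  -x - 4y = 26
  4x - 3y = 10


Using Cramer's rule:
Determinant D = (-1)(-3) - (4)(-4) = 3 + 16 = 19
Dx = (26)(-3) - (10)(-4) = -78 + 40 = -38
Dy = (-1)(10) - (4)(26) = -10 - 104 = -114
x = Dx/D = -38/19 = -2
y = Dy/D = -114/19 = -6

x = -2, y = -6


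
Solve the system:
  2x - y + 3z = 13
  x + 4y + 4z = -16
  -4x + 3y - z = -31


Using Cramer's rule. Expand each determinant along the first row.
D  = 2*[4*(-1) - 4*3] - (-1)*[1*(-1) - 4*(-4)] + 3*[1*3 - 4*(-4)]
  = 2*(-16) - (-1)*(15) + 3*(19) = 40
Dx = 13*[4*(-1) - 4*3] - (-1)*[(-16)*(-1) - 4*(-31)] + 3*[(-16)*3 - 4*(-31)]
  = 13*(-16) - (-1)*(140) + 3*(76) = 160
Dy = 2*[(-16)*(-1) - 4*(-31)] - 13*[1*(-1) - 4*(-4)] + 3*[1*(-31) - (-16)*(-4)]
  = 2*(140) - 13*(15) + 3*(-95) = -200
Dz = 2*[4*(-31) - (-16)*3] - (-1)*[1*(-31) - (-16)*(-4)] + 13*[1*3 - 4*(-4)]
  = 2*(-76) - (-1)*(-95) + 13*(19) = 0
x = Dx/D = 160/40 = 4, y = Dy/D = -200/40 = -5, z = Dz/D = 0/40 = 0
Check eq1: (2)(4) + (-1)(-5) + (3)(0) = 13 = 13 ✓
Check eq2: (1)(4) + (4)(-5) + (4)(0) = -16 = -16 ✓
Check eq3: (-4)(4) + (3)(-5) + (-1)(0) = -31 = -31 ✓

x = 4, y = -5, z = 0


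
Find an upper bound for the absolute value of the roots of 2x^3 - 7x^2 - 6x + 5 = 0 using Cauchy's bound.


Cauchy's bound: all roots r satisfy |r| <= 1 + max(|a_i/a_n|) for i = 0,...,n-1
where a_n is the leading coefficient.

Coefficients: [2, -7, -6, 5]
Leading coefficient a_n = 2
Ratios |a_i/a_n|: 7/2, 3, 5/2
Maximum ratio: 7/2
Cauchy's bound: |r| <= 1 + 7/2 = 9/2

Upper bound = 9/2


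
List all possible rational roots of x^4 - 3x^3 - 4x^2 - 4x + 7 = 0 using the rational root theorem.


Rational root theorem: possible roots are ±p/q where:
  p divides the constant term (7): p ∈ {1, 7}
  q divides the leading coefficient (1): q ∈ {1}

All possible rational roots: -7, -1, 1, 7

-7, -1, 1, 7


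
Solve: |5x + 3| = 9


An absolute value equation |expr| = 9 gives two cases:
Case 1: 5x + 3 = 9
  5x = 6, so x = 6/5
Case 2: 5x + 3 = -9
  5x = -12, so x = -12/5

x = -12/5, x = 6/5


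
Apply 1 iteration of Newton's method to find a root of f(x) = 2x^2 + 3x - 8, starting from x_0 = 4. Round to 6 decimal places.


Newton's method: x_(n+1) = x_n - f(x_n)/f'(x_n)
f(x) = 2x^2 + 3x - 8
f'(x) = 4x + 3

Iteration 1:
  f(4.000000) = 36.000000
  f'(4.000000) = 19.000000
  x_1 = 4.000000 - (36.000000)/(19.000000) = 2.105263

x_1 = 2.105263


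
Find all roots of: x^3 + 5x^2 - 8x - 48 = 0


Let p(x) = x^3 + 5x^2 - 8x - 48. By the rational root theorem (leading coefficient 1), any rational root is an integer divisor of 48: try ±1, ±2, ... in turn.
Test x = 1: value = -50 ≠ 0.
Test x = -1: value = -36 ≠ 0.
Test x = 2: value = -36 ≠ 0.
Test x = -2: value = -20 ≠ 0.
Test x = 3: value = 0 ✓, so (x - 3) is a factor.
Synthetic division by (x - 3): bring down 1; 1(3) + 5 = 8; 8(3) - 8 = 16; 16(3) - 48 = 0 → quotient x^2 + 8x + 16, remainder 0.
Solve the quadratic x^2 + 8x + 16 = 0: discriminant = 8^2 - 4(1)(16) = 64 - 64 = 0.
Discriminant = 0, so a double root: x = -8/2 = -4.
Collecting all roots found:

x = -4 (multiplicity 2), x = 3


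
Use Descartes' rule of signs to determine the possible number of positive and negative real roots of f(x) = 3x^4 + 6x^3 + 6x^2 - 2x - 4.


Descartes' rule of signs:

For positive roots, count sign changes in f(x) = 3x^4 + 6x^3 + 6x^2 - 2x - 4:
Signs of coefficients: +, +, +, -, -
Number of sign changes: 1
Possible positive real roots: 1

For negative roots, examine f(-x) = 3x^4 - 6x^3 + 6x^2 + 2x - 4:
Signs of coefficients: +, -, +, +, -
Number of sign changes: 3
Possible negative real roots: 3, 1

Positive roots: 1; Negative roots: 3 or 1


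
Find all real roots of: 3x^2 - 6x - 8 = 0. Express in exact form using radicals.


Using the quadratic formula: x = (-b ± sqrt(b^2 - 4ac)) / (2a)
Here a = 3, b = -6, c = -8
Discriminant = b^2 - 4ac = (-6)^2 - 4(3)(-8) = 36 + 96 = 132
Since discriminant = 132 > 0, there are two real roots.
x = (6 ± 2*sqrt(33)) / 6
Simplifying: x = (3 ± sqrt(33)) / 3
Numerically: x ≈ 2.9149 or x ≈ -0.9149

x = (3 + sqrt(33)) / 3 or x = (3 - sqrt(33)) / 3


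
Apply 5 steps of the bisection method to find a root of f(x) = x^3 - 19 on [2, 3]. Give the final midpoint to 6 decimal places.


f(x) = x^3 - 19
f(2) = -11 < 0
f(3) = 8 > 0

Step 1: midpoint = (2.000000 + 3.000000)/2 = 2.500000
  f(2.500000) = -3.375000
  f(mid) < 0, so root is in [2.500000, 3.000000]

Step 2: midpoint = (2.500000 + 3.000000)/2 = 2.750000
  f(2.750000) = 1.796875
  f(mid) > 0, so root is in [2.500000, 2.750000]

Step 3: midpoint = (2.500000 + 2.750000)/2 = 2.625000
  f(2.625000) = -0.912109
  f(mid) < 0, so root is in [2.625000, 2.750000]

Step 4: midpoint = (2.625000 + 2.750000)/2 = 2.687500
  f(2.687500) = 0.410889
  f(mid) > 0, so root is in [2.625000, 2.687500]

Step 5: midpoint = (2.625000 + 2.687500)/2 = 2.656250
  f(2.656250) = -0.258392
  f(mid) < 0, so root is in [2.656250, 2.687500]

midpoint = 2.656250


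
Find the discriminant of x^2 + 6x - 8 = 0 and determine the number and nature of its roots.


For ax^2 + bx + c = 0, discriminant D = b^2 - 4ac
Here a = 1, b = 6, c = -8
D = (6)^2 - 4(1)(-8) = 36 + 32 = 68

D = 68 > 0 but not a perfect square
The equation has 2 distinct real irrational roots.

Discriminant = 68, 2 distinct real irrational roots


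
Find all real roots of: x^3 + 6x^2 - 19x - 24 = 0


Let p(x) = x^3 + 6x^2 - 19x - 24. By the rational root theorem (leading coefficient 1), any rational root is an integer divisor of 24: try ±1, ±2, ... in turn.
Test x = 1: value = -36 ≠ 0.
Test x = -1: value = 0 ✓, so (x + 1) is a factor.
Synthetic division by (x + 1): bring down 1; 1(-1) + 6 = 5; 5(-1) - 19 = -24; (-24)(-1) - 24 = 0 → quotient x^2 + 5x - 24, remainder 0.
Solve the quadratic x^2 + 5x - 24 = 0: discriminant = 5^2 - 4(1)(-24) = 25 + 96 = 121.
sqrt(121) = 11, so x = (-5 ± 11)/2: x = 3 or x = -8.

x = -8, x = -1, x = 3


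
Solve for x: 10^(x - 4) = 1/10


Express both sides with the same base.
1/10 = 10^(-1)
Since the bases match, equate exponents: x - 4 = -1
So x = -1 - (-4) = 3

x = 3


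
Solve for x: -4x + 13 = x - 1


Starting with: -4x + 13 = x - 1
Move all x terms to left: (-4 - 1)x = -1 - 13
Simplify: -5x = -14
Divide both sides by -5: x = 14/5

x = 14/5


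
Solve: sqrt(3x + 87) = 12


Square both sides: 3x + 87 = 12^2 = 144
3x = 144 - 87 = 57
x = 19
Check: sqrt(3*19 + 87) = sqrt(144) = 12 ✓

x = 19


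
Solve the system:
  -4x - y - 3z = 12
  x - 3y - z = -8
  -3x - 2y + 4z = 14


Using Cramer's rule. Expand each determinant along the first row.
D  = (-4)*[(-3)*4 - (-1)*(-2)] - (-1)*[1*4 - (-1)*(-3)] + (-3)*[1*(-2) - (-3)*(-3)]
  = (-4)*(-14) - (-1)*(1) + (-3)*(-11) = 90
Dx = 12*[(-3)*4 - (-1)*(-2)] - (-1)*[(-8)*4 - (-1)*14] + (-3)*[(-8)*(-2) - (-3)*14]
  = 12*(-14) - (-1)*(-18) + (-3)*(58) = -360
Dy = (-4)*[(-8)*4 - (-1)*14] - 12*[1*4 - (-1)*(-3)] + (-3)*[1*14 - (-8)*(-3)]
  = (-4)*(-18) - 12*(1) + (-3)*(-10) = 90
Dz = (-4)*[(-3)*14 - (-8)*(-2)] - (-1)*[1*14 - (-8)*(-3)] + 12*[1*(-2) - (-3)*(-3)]
  = (-4)*(-58) - (-1)*(-10) + 12*(-11) = 90
x = Dx/D = -360/90 = -4, y = Dy/D = 90/90 = 1, z = Dz/D = 90/90 = 1
Check eq1: (-4)(-4) + (-1)(1) + (-3)(1) = 12 = 12 ✓
Check eq2: (1)(-4) + (-3)(1) + (-1)(1) = -8 = -8 ✓
Check eq3: (-3)(-4) + (-2)(1) + (4)(1) = 14 = 14 ✓

x = -4, y = 1, z = 1


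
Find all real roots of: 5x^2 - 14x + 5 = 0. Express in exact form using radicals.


Using the quadratic formula: x = (-b ± sqrt(b^2 - 4ac)) / (2a)
Here a = 5, b = -14, c = 5
Discriminant = b^2 - 4ac = (-14)^2 - 4(5)(5) = 196 - 100 = 96
Since discriminant = 96 > 0, there are two real roots.
x = (14 ± 4*sqrt(6)) / 10
Simplifying: x = (7 ± 2*sqrt(6)) / 5
Numerically: x ≈ 2.3798 or x ≈ 0.4202

x = (7 + 2*sqrt(6)) / 5 or x = (7 - 2*sqrt(6)) / 5


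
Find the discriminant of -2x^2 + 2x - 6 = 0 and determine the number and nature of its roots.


For ax^2 + bx + c = 0, discriminant D = b^2 - 4ac
Here a = -2, b = 2, c = -6
D = (2)^2 - 4(-2)(-6) = 4 - 48 = -44

D = -44 < 0
The equation has no real roots (2 complex conjugate roots).

Discriminant = -44, no real roots (2 complex conjugate roots)


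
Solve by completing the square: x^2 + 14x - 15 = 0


Start: x^2 + 14x - 15 = 0
Move constant: x^2 + 14x = 15
Half of 14 is 7, squared is 49
Add 49 to both sides: x^2 + 14x + 49 = 64
(x + 7)^2 = 64
x + 7 = ±8
x = -7 + 8 = 1 or x = -7 - 8 = -15

x = -15, x = 1


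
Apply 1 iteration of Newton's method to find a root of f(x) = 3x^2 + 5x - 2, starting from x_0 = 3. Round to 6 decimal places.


Newton's method: x_(n+1) = x_n - f(x_n)/f'(x_n)
f(x) = 3x^2 + 5x - 2
f'(x) = 6x + 5

Iteration 1:
  f(3.000000) = 40.000000
  f'(3.000000) = 23.000000
  x_1 = 3.000000 - (40.000000)/(23.000000) = 1.260870

x_1 = 1.260870


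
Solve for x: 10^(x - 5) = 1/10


Express both sides with the same base.
1/10 = 10^(-1)
Since the bases match, equate exponents: x - 5 = -1
So x = -1 - (-5) = 4

x = 4


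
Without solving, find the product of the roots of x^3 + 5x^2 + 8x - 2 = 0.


By Vieta's formulas for x^3 + bx^2 + cx + d = 0:
  r1 + r2 + r3 = -b/a = -5
  r1*r2 + r1*r3 + r2*r3 = c/a = 8
  r1*r2*r3 = -d/a = 2


Product = 2


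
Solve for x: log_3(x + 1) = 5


Convert to exponential form: x + 1 = 3^5 = 243
x = 243 - 1 = 242
Check: log_3(242 + 1) = log_3(243) = log_3(243) = 5 ✓

x = 242


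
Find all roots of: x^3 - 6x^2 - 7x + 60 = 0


Let p(x) = x^3 - 6x^2 - 7x + 60. By the rational root theorem (leading coefficient 1), any rational root is an integer divisor of 60: try ±1, ±2, ... in turn.
Test x = 1: value = 48 ≠ 0.
Test x = -1: value = 60 ≠ 0.
Test x = 2: value = 30 ≠ 0.
Test x = -2: value = 42 ≠ 0.
Test x = 3: value = 12 ≠ 0.
Test x = -3: value = 0 ✓, so (x + 3) is a factor.
Synthetic division by (x + 3): bring down 1; 1(-3) - 6 = -9; (-9)(-3) - 7 = 20; 20(-3) + 60 = 0 → quotient x^2 - 9x + 20, remainder 0.
Solve the quadratic x^2 - 9x + 20 = 0: discriminant = (-9)^2 - 4(1)(20) = 81 - 80 = 1.
sqrt(1) = 1, so x = (9 ± 1)/2: x = 5 or x = 4.
Collecting all roots found:

x = -3, x = 4, x = 5


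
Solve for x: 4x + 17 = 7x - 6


Starting with: 4x + 17 = 7x - 6
Move all x terms to left: (4 - 7)x = -6 - 17
Simplify: -3x = -23
Divide both sides by -3: x = 23/3

x = 23/3


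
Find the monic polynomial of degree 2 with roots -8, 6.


A monic polynomial with roots -8, 6 is:
p(x) = (x + 8)(x - 6)
After multiplying by (x + 8): x + 8
After multiplying by (x - 6): x^2 + 2x - 48

x^2 + 2x - 48


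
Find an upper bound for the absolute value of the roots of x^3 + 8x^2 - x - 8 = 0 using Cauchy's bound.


Cauchy's bound: all roots r satisfy |r| <= 1 + max(|a_i/a_n|) for i = 0,...,n-1
where a_n is the leading coefficient.

Coefficients: [1, 8, -1, -8]
Leading coefficient a_n = 1
Ratios |a_i/a_n|: 8, 1, 8
Maximum ratio: 8
Cauchy's bound: |r| <= 1 + 8 = 9

Upper bound = 9


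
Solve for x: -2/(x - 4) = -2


Multiply both sides by (x - 4): -2 = -2(x - 4)
Distribute: -2 = -2x + 8
-2x = -2 - 8 = -10
x = 5

x = 5


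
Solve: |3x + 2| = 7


An absolute value equation |expr| = 7 gives two cases:
Case 1: 3x + 2 = 7
  3x = 5, so x = 5/3
Case 2: 3x + 2 = -7
  3x = -9, so x = -3

x = -3, x = 5/3


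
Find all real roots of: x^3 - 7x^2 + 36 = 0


Let p(x) = x^3 - 7x^2 + 36. By the rational root theorem (leading coefficient 1), any rational root is an integer divisor of 36: try ±1, ±2, ... in turn.
Test x = 1: value = 30 ≠ 0.
Test x = -1: value = 28 ≠ 0.
Test x = 2: value = 16 ≠ 0.
Test x = -2: value = 0 ✓, so (x + 2) is a factor.
Synthetic division by (x + 2): bring down 1; 1(-2) - 7 = -9; (-9)(-2) + 0 = 18; 18(-2) + 36 = 0 → quotient x^2 - 9x + 18, remainder 0.
Solve the quadratic x^2 - 9x + 18 = 0: discriminant = (-9)^2 - 4(1)(18) = 81 - 72 = 9.
sqrt(9) = 3, so x = (9 ± 3)/2: x = 6 or x = 3.

x = -2, x = 3, x = 6


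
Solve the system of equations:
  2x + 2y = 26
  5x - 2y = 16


Using Cramer's rule:
Determinant D = (2)(-2) - (5)(2) = -4 - 10 = -14
Dx = (26)(-2) - (16)(2) = -52 - 32 = -84
Dy = (2)(16) - (5)(26) = 32 - 130 = -98
x = Dx/D = -84/-14 = 6
y = Dy/D = -98/-14 = 7

x = 6, y = 7


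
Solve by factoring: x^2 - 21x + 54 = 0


We need two numbers that multiply to 54 and add to -21.
Those numbers are -18 and -3 (since (-18) * (-3) = 54 and (-18) + (-3) = -21).
So x^2 - 21x + 54 = (x - 18)(x - 3) = 0
Setting each factor to zero: x = 18 or x = 3

x = 3, x = 18


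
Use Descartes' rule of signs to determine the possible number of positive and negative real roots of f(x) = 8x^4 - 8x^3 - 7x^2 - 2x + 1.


Descartes' rule of signs:

For positive roots, count sign changes in f(x) = 8x^4 - 8x^3 - 7x^2 - 2x + 1:
Signs of coefficients: +, -, -, -, +
Number of sign changes: 2
Possible positive real roots: 2, 0

For negative roots, examine f(-x) = 8x^4 + 8x^3 - 7x^2 + 2x + 1:
Signs of coefficients: +, +, -, +, +
Number of sign changes: 2
Possible negative real roots: 2, 0

Positive roots: 2 or 0; Negative roots: 2 or 0


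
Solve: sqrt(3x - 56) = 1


Square both sides: 3x - 56 = 1^2 = 1
3x = 1 + 56 = 57
x = 19
Check: sqrt(3*19 - 56) = sqrt(1) = 1 ✓

x = 19


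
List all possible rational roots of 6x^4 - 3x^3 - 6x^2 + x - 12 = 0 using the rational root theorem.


Rational root theorem: possible roots are ±p/q where:
  p divides the constant term (-12): p ∈ {1, 2, 3, 4, 6, 12}
  q divides the leading coefficient (6): q ∈ {1, 2, 3, 6}

All possible rational roots: -12, -6, -4, -3, -2, -3/2, -4/3, -1, -2/3, -1/2, -1/3, -1/6, 1/6, 1/3, 1/2, 2/3, 1, 4/3, 3/2, 2, 3, 4, 6, 12

-12, -6, -4, -3, -2, -3/2, -4/3, -1, -2/3, -1/2, -1/3, -1/6, 1/6, 1/3, 1/2, 2/3, 1, 4/3, 3/2, 2, 3, 4, 6, 12


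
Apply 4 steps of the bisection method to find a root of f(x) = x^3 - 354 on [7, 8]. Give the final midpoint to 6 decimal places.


f(x) = x^3 - 354
f(7) = -11 < 0
f(8) = 158 > 0

Step 1: midpoint = (7.000000 + 8.000000)/2 = 7.500000
  f(7.500000) = 67.875000
  f(mid) > 0, so root is in [7.000000, 7.500000]

Step 2: midpoint = (7.000000 + 7.500000)/2 = 7.250000
  f(7.250000) = 27.078125
  f(mid) > 0, so root is in [7.000000, 7.250000]

Step 3: midpoint = (7.000000 + 7.250000)/2 = 7.125000
  f(7.125000) = 7.705078
  f(mid) > 0, so root is in [7.000000, 7.125000]

Step 4: midpoint = (7.000000 + 7.125000)/2 = 7.062500
  f(7.062500) = -1.730225
  f(mid) < 0, so root is in [7.062500, 7.125000]

midpoint = 7.062500


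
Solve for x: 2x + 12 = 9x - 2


Starting with: 2x + 12 = 9x - 2
Move all x terms to left: (2 - 9)x = -2 - 12
Simplify: -7x = -14
Divide both sides by -7: x = 2

x = 2


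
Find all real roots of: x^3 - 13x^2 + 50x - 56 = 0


Let p(x) = x^3 - 13x^2 + 50x - 56. By the rational root theorem (leading coefficient 1), any rational root is an integer divisor of 56: try ±1, ±2, ... in turn.
Test x = 1: value = -18 ≠ 0.
Test x = -1: value = -120 ≠ 0.
Test x = 2: value = 0 ✓, so (x - 2) is a factor.
Synthetic division by (x - 2): bring down 1; 1(2) - 13 = -11; (-11)(2) + 50 = 28; 28(2) - 56 = 0 → quotient x^2 - 11x + 28, remainder 0.
Solve the quadratic x^2 - 11x + 28 = 0: discriminant = (-11)^2 - 4(1)(28) = 121 - 112 = 9.
sqrt(9) = 3, so x = (11 ± 3)/2: x = 7 or x = 4.

x = 2, x = 4, x = 7


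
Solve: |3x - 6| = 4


An absolute value equation |expr| = 4 gives two cases:
Case 1: 3x - 6 = 4
  3x = 10, so x = 10/3
Case 2: 3x - 6 = -4
  3x = 2, so x = 2/3

x = 2/3, x = 10/3


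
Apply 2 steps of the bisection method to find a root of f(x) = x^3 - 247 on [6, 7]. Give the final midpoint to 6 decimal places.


f(x) = x^3 - 247
f(6) = -31 < 0
f(7) = 96 > 0

Step 1: midpoint = (6.000000 + 7.000000)/2 = 6.500000
  f(6.500000) = 27.625000
  f(mid) > 0, so root is in [6.000000, 6.500000]

Step 2: midpoint = (6.000000 + 6.500000)/2 = 6.250000
  f(6.250000) = -2.859375
  f(mid) < 0, so root is in [6.250000, 6.500000]

midpoint = 6.250000


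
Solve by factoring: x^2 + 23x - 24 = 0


We need two numbers that multiply to -24 and add to 23.
Those numbers are -1 and 24 (since (-1) * 24 = -24 and (-1) + 24 = 23).
So x^2 + 23x - 24 = (x - 1)(x + 24) = 0
Setting each factor to zero: x = 1 or x = -24

x = -24, x = 1


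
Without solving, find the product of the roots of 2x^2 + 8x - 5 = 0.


By Vieta's formulas for ax^2 + bx + c = 0:
  Sum of roots = -b/a
  Product of roots = c/a

Here a = 2, b = 8, c = -5
Sum = -(8)/2 = -4
Product = -5/2 = -5/2

Product = -5/2


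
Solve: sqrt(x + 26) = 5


Square both sides: x + 26 = 5^2 = 25
x = 25 - 26 = -1
x = -1
Check: sqrt(1*(-1) + 26) = sqrt(25) = 5 ✓

x = -1


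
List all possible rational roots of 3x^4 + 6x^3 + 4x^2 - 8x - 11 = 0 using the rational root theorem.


Rational root theorem: possible roots are ±p/q where:
  p divides the constant term (-11): p ∈ {1, 11}
  q divides the leading coefficient (3): q ∈ {1, 3}

All possible rational roots: -11, -11/3, -1, -1/3, 1/3, 1, 11/3, 11

-11, -11/3, -1, -1/3, 1/3, 1, 11/3, 11


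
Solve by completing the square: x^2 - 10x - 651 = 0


Start: x^2 - 10x - 651 = 0
Move constant: x^2 - 10x = 651
Half of -10 is -5, squared is 25
Add 25 to both sides: x^2 - 10x + 25 = 676
(x - 5)^2 = 676
x - 5 = ±26
x = 5 + 26 = 31 or x = 5 - 26 = -21

x = -21, x = 31
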